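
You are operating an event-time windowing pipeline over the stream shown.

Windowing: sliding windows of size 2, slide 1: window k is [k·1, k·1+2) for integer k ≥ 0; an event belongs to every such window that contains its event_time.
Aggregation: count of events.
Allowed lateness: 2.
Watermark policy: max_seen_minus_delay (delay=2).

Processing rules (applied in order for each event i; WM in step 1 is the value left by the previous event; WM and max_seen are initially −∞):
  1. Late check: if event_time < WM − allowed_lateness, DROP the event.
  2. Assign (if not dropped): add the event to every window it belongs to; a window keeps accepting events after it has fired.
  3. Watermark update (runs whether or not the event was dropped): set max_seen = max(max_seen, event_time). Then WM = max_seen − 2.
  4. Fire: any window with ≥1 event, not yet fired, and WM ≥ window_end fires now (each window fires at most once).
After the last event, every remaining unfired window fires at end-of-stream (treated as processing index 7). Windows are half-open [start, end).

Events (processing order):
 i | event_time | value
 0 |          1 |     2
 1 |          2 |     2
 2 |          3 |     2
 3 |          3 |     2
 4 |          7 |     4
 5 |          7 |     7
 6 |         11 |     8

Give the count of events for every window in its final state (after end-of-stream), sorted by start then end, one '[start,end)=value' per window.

[0,2)=1 [1,3)=2 [2,4)=3 [3,5)=2 [6,8)=2 [7,9)=2 [10,12)=1 [11,13)=1

i=0 t=1 v=2: → [1,3),[0,2); WM=-1
i=1 t=2 v=2: → [2,4),[1,3); WM=0
i=2 t=3 v=2: → [3,5),[2,4); WM=1
i=3 t=3 v=2: → [3,5),[2,4); WM=1
i=4 t=7 v=4: → [7,9),[6,8); WM=5; [0,2) fires=1 [1,3) fires=2 [2,4) fires=3 [3,5) fires=2
i=5 t=7 v=7: → [7,9),[6,8); WM=5
i=6 t=11 v=8: → [11,13),[10,12); WM=9; [6,8) fires=2 [7,9) fires=2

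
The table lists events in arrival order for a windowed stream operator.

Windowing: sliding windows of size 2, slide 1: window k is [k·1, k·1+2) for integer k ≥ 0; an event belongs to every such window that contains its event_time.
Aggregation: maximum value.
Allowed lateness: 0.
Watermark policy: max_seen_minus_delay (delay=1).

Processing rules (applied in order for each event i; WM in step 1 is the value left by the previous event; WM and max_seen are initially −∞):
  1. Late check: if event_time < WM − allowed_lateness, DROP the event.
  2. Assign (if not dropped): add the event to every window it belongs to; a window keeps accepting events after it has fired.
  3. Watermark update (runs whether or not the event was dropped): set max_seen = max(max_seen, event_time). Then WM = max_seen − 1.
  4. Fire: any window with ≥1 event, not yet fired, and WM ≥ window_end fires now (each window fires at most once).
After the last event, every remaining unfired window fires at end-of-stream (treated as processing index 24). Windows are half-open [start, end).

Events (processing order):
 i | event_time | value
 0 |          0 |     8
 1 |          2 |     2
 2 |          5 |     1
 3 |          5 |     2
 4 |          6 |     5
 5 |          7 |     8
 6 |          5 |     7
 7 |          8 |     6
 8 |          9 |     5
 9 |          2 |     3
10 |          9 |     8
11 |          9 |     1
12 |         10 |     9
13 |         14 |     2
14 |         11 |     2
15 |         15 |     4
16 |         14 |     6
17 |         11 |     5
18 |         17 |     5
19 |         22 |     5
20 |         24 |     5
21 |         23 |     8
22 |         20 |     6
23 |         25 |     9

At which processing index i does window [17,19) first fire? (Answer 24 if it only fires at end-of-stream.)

i=0 t=0 v=8: → [0,2); WM=-1
i=1 t=2 v=2: → [2,4),[1,3); WM=1
i=2 t=5 v=1: → [5,7),[4,6); WM=4; [0,2) fires=8 [1,3) fires=2 [2,4) fires=2
i=3 t=5 v=2: → [5,7),[4,6); WM=4
i=4 t=6 v=5: → [6,8),[5,7); WM=5
i=5 t=7 v=8: → [7,9),[6,8); WM=6; [4,6) fires=2
i=6 t=5 v=7: DROP (t<6-0); WM=6
i=7 t=8 v=6: → [8,10),[7,9); WM=7; [5,7) fires=5
i=8 t=9 v=5: → [9,11),[8,10); WM=8; [6,8) fires=8
i=9 t=2 v=3: DROP (t<8-0); WM=8
i=10 t=9 v=8: → [9,11),[8,10); WM=8
i=11 t=9 v=1: → [9,11),[8,10); WM=8
i=12 t=10 v=9: → [10,12),[9,11); WM=9; [7,9) fires=8
i=13 t=14 v=2: → [14,16),[13,15); WM=13; [8,10) fires=8 [9,11) fires=9 [10,12) fires=9
i=14 t=11 v=2: DROP (t<13-0); WM=13
i=15 t=15 v=4: → [15,17),[14,16); WM=14
i=16 t=14 v=6: → [14,16),[13,15); WM=14
i=17 t=11 v=5: DROP (t<14-0); WM=14
i=18 t=17 v=5: → [17,19),[16,18); WM=16; [13,15) fires=6 [14,16) fires=6
i=19 t=22 v=5: → [22,24),[21,23); WM=21; [15,17) fires=4 [16,18) fires=5 [17,19) fires=5
i=20 t=24 v=5: → [24,26),[23,25); WM=23; [21,23) fires=5
i=21 t=23 v=8: → [23,25),[22,24); WM=23
i=22 t=20 v=6: DROP (t<23-0); WM=23
i=23 t=25 v=9: → [25,27),[24,26); WM=24; [22,24) fires=8

19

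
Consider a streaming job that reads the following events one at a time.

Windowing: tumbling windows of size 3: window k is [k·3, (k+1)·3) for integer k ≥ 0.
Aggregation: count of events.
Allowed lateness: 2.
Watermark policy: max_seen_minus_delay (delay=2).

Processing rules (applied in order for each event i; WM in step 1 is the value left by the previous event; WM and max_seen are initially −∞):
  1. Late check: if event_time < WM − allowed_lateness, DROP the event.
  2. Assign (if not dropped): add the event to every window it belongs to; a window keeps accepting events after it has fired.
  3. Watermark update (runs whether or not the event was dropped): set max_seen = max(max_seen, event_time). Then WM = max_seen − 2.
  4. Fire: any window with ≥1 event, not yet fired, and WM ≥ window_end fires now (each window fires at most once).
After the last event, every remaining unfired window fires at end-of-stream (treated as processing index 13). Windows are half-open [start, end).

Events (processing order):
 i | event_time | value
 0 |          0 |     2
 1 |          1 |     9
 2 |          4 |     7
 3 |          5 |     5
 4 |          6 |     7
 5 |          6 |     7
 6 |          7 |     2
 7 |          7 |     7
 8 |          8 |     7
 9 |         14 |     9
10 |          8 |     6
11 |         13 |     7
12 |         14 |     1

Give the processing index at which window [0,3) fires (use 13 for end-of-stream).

i=0 t=0 v=2: → [0,3); WM=-2
i=1 t=1 v=9: → [0,3); WM=-1
i=2 t=4 v=7: → [3,6); WM=2
i=3 t=5 v=5: → [3,6); WM=3; [0,3) fires=2
i=4 t=6 v=7: → [6,9); WM=4
i=5 t=6 v=7: → [6,9); WM=4
i=6 t=7 v=2: → [6,9); WM=5
i=7 t=7 v=7: → [6,9); WM=5
i=8 t=8 v=7: → [6,9); WM=6; [3,6) fires=2
i=9 t=14 v=9: → [12,15); WM=12; [6,9) fires=5
i=10 t=8 v=6: DROP (t<12-2); WM=12
i=11 t=13 v=7: → [12,15); WM=12
i=12 t=14 v=1: → [12,15); WM=12

3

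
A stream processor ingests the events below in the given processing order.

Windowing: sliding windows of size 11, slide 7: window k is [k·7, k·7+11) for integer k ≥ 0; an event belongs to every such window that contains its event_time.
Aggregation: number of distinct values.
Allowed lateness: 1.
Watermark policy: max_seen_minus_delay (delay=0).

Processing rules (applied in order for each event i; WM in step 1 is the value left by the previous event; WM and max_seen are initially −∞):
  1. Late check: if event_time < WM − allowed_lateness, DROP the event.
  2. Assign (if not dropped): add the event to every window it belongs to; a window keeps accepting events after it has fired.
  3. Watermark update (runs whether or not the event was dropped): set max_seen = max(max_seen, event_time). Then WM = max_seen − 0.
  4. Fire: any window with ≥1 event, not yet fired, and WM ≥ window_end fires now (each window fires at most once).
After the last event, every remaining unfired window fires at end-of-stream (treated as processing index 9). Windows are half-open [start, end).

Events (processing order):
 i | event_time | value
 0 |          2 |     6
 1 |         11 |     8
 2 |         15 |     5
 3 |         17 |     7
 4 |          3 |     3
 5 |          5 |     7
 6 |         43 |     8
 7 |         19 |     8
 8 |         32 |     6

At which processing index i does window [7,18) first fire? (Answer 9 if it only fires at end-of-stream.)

i=0 t=2 v=6: → [0,11); WM=2
i=1 t=11 v=8: → [7,18); WM=11; [0,11) fires=1
i=2 t=15 v=5: → [14,25),[7,18); WM=15
i=3 t=17 v=7: → [14,25),[7,18); WM=17
i=4 t=3 v=3: DROP (t<17-1); WM=17
i=5 t=5 v=7: DROP (t<17-1); WM=17
i=6 t=43 v=8: → [42,53),[35,46); WM=43; [7,18) fires=3 [14,25) fires=2
i=7 t=19 v=8: DROP (t<43-1); WM=43
i=8 t=32 v=6: DROP (t<43-1); WM=43

6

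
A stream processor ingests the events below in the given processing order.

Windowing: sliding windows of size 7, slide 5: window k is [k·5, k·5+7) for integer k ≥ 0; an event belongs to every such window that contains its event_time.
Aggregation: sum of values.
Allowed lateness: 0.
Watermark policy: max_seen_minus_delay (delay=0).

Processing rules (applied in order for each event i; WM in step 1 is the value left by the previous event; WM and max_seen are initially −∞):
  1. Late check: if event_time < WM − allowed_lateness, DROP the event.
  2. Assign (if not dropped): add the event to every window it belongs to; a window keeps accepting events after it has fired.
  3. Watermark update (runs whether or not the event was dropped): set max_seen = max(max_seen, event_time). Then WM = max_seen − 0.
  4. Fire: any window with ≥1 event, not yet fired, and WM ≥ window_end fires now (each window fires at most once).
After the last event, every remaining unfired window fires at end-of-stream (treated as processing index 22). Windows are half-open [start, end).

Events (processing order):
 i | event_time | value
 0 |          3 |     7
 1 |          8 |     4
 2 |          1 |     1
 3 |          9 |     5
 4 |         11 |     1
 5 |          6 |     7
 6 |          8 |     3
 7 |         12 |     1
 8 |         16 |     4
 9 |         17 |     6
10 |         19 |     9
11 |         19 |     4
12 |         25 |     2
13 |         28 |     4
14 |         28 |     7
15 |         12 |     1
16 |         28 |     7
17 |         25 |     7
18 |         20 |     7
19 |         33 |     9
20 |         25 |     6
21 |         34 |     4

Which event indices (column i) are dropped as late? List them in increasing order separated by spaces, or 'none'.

i=0 t=3 v=7: → [0,7); WM=3
i=1 t=8 v=4: → [5,12); WM=8; [0,7) fires=7
i=2 t=1 v=1: DROP (t<8-0); WM=8
i=3 t=9 v=5: → [5,12); WM=9
i=4 t=11 v=1: → [10,17),[5,12); WM=11
i=5 t=6 v=7: DROP (t<11-0); WM=11
i=6 t=8 v=3: DROP (t<11-0); WM=11
i=7 t=12 v=1: → [10,17); WM=12; [5,12) fires=10
i=8 t=16 v=4: → [15,22),[10,17); WM=16
i=9 t=17 v=6: → [15,22); WM=17; [10,17) fires=6
i=10 t=19 v=9: → [15,22); WM=19
i=11 t=19 v=4: → [15,22); WM=19
i=12 t=25 v=2: → [25,32),[20,27); WM=25; [15,22) fires=23
i=13 t=28 v=4: → [25,32); WM=28; [20,27) fires=2
i=14 t=28 v=7: → [25,32); WM=28
i=15 t=12 v=1: DROP (t<28-0); WM=28
i=16 t=28 v=7: → [25,32); WM=28
i=17 t=25 v=7: DROP (t<28-0); WM=28
i=18 t=20 v=7: DROP (t<28-0); WM=28
i=19 t=33 v=9: → [30,37); WM=33; [25,32) fires=20
i=20 t=25 v=6: DROP (t<33-0); WM=33
i=21 t=34 v=4: → [30,37); WM=34

2 5 6 15 17 18 20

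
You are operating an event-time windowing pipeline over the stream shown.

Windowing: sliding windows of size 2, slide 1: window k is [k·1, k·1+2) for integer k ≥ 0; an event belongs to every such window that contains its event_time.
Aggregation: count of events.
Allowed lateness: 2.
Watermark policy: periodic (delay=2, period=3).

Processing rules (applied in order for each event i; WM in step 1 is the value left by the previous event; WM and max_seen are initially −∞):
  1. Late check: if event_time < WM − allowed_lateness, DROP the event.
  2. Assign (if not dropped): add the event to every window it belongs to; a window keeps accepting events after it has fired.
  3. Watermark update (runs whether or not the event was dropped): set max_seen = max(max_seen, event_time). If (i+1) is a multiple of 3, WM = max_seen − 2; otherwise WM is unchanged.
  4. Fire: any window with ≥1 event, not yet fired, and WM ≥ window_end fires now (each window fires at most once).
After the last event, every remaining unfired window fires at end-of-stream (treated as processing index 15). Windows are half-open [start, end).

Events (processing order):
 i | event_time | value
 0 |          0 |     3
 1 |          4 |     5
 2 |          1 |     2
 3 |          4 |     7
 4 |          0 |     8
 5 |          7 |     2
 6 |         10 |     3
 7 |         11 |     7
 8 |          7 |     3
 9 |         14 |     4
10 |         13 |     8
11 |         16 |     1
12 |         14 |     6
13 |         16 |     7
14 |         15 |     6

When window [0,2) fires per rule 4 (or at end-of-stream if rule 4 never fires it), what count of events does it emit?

2

i=0 t=0 v=3: → [0,2); WM=−∞
i=1 t=4 v=5: → [4,6),[3,5); WM=−∞
i=2 t=1 v=2: → [1,3),[0,2); WM=2; [0,2) fires=2
i=3 t=4 v=7: → [4,6),[3,5); WM=2
i=4 t=0 v=8: → [0,2); WM=2
i=5 t=7 v=2: → [7,9),[6,8); WM=5; [1,3) fires=1 [3,5) fires=2
i=6 t=10 v=3: → [10,12),[9,11); WM=5
i=7 t=11 v=7: → [11,13),[10,12); WM=5
i=8 t=7 v=3: → [7,9),[6,8); WM=9; [4,6) fires=2 [6,8) fires=2 [7,9) fires=2
i=9 t=14 v=4: → [14,16),[13,15); WM=9
i=10 t=13 v=8: → [13,15),[12,14); WM=9
i=11 t=16 v=1: → [16,18),[15,17); WM=14; [9,11) fires=1 [10,12) fires=2 [11,13) fires=1 [12,14) fires=1
i=12 t=14 v=6: → [14,16),[13,15); WM=14
i=13 t=16 v=7: → [16,18),[15,17); WM=14
i=14 t=15 v=6: → [15,17),[14,16); WM=14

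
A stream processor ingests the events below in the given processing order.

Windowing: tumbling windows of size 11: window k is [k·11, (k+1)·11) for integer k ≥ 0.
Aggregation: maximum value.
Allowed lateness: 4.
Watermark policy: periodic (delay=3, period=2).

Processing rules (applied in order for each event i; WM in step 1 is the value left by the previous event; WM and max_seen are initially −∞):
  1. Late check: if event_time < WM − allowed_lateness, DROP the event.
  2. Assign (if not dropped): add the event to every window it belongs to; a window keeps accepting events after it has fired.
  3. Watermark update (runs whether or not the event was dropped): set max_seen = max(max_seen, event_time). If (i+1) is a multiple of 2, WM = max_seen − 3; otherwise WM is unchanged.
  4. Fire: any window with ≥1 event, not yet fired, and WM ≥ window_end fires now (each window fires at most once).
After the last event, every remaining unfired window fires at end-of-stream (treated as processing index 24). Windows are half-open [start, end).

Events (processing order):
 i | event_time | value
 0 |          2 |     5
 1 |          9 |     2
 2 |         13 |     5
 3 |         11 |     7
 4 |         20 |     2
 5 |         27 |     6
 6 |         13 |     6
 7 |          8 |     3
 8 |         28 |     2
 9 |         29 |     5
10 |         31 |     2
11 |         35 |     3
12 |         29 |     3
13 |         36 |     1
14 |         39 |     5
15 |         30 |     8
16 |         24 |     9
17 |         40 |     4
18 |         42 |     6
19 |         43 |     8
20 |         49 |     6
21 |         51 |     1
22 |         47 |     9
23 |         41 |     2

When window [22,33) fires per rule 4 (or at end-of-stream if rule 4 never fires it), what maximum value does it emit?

6

i=0 t=2 v=5: → [0,11); WM=−∞
i=1 t=9 v=2: → [0,11); WM=6
i=2 t=13 v=5: → [11,22); WM=6
i=3 t=11 v=7: → [11,22); WM=10
i=4 t=20 v=2: → [11,22); WM=10
i=5 t=27 v=6: → [22,33); WM=24; [0,11) fires=5 [11,22) fires=7
i=6 t=13 v=6: DROP (t<24-4); WM=24
i=7 t=8 v=3: DROP (t<24-4); WM=24
i=8 t=28 v=2: → [22,33); WM=24
i=9 t=29 v=5: → [22,33); WM=26
i=10 t=31 v=2: → [22,33); WM=26
i=11 t=35 v=3: → [33,44); WM=32
i=12 t=29 v=3: → [22,33); WM=32
i=13 t=36 v=1: → [33,44); WM=33; [22,33) fires=6
i=14 t=39 v=5: → [33,44); WM=33
i=15 t=30 v=8: → [22,33); WM=36
i=16 t=24 v=9: DROP (t<36-4); WM=36
i=17 t=40 v=4: → [33,44); WM=37
i=18 t=42 v=6: → [33,44); WM=37
i=19 t=43 v=8: → [33,44); WM=40
i=20 t=49 v=6: → [44,55); WM=40
i=21 t=51 v=1: → [44,55); WM=48; [33,44) fires=8
i=22 t=47 v=9: → [44,55); WM=48
i=23 t=41 v=2: DROP (t<48-4); WM=48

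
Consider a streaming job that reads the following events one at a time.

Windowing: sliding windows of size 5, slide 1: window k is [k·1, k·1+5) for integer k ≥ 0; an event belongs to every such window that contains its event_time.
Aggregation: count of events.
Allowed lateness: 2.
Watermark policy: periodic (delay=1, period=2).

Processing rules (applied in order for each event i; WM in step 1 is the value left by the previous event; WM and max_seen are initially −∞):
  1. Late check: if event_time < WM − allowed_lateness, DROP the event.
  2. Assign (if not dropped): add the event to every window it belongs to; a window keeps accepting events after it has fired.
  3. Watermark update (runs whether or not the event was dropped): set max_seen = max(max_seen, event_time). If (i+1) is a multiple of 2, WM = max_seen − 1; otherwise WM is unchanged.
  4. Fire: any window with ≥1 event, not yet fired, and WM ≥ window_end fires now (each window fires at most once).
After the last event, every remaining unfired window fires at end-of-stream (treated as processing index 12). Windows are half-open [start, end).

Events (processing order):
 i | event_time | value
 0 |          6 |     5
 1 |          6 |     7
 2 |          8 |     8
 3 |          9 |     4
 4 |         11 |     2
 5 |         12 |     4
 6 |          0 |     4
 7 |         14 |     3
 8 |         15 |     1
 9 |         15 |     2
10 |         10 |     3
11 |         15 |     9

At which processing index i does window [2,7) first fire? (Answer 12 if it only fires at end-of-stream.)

3

i=0 t=6 v=5: → [6,11),[5,10),[4,9),[3,8),[2,7); WM=−∞
i=1 t=6 v=7: → [6,11),[5,10),[4,9),[3,8),[2,7); WM=5
i=2 t=8 v=8: → [8,13),[7,12),[6,11),[5,10),[4,9); WM=5
i=3 t=9 v=4: → [9,14),[8,13),[7,12),[6,11),[5,10); WM=8; [2,7) fires=2 [3,8) fires=2
i=4 t=11 v=2: → [11,16),[10,15),[9,14),[8,13),[7,12); WM=8
i=5 t=12 v=4: → [12,17),[11,16),[10,15),[9,14),[8,13); WM=11; [4,9) fires=3 [5,10) fires=4 [6,11) fires=4
i=6 t=0 v=4: DROP (t<11-2); WM=11
i=7 t=14 v=3: → [14,19),[13,18),[12,17),[11,16),[10,15); WM=13; [7,12) fires=3 [8,13) fires=4
i=8 t=15 v=1: → [15,20),[14,19),[13,18),[12,17),[11,16); WM=13
i=9 t=15 v=2: → [15,20),[14,19),[13,18),[12,17),[11,16); WM=14; [9,14) fires=3
i=10 t=10 v=3: DROP (t<14-2); WM=14
i=11 t=15 v=9: → [15,20),[14,19),[13,18),[12,17),[11,16); WM=14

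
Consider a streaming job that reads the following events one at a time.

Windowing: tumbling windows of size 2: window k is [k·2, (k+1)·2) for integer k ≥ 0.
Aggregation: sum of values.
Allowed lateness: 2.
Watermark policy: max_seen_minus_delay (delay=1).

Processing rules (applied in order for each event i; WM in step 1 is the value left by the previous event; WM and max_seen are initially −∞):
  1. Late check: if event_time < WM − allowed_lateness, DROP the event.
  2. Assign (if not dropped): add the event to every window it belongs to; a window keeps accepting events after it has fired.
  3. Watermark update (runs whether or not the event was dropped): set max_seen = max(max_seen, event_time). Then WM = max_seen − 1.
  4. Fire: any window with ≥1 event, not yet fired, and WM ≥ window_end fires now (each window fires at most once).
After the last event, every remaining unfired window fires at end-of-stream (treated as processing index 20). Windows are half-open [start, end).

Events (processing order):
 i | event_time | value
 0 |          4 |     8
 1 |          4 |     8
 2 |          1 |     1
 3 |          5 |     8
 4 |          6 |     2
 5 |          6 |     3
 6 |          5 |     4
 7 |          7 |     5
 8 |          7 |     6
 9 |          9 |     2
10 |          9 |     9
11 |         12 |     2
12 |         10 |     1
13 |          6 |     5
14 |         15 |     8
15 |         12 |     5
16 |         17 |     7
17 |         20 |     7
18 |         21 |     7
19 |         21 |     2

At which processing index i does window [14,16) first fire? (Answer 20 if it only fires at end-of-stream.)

16

i=0 t=4 v=8: → [4,6); WM=3
i=1 t=4 v=8: → [4,6); WM=3
i=2 t=1 v=1: → [0,2); WM=3; [0,2) fires=1
i=3 t=5 v=8: → [4,6); WM=4
i=4 t=6 v=2: → [6,8); WM=5
i=5 t=6 v=3: → [6,8); WM=5
i=6 t=5 v=4: → [4,6); WM=5
i=7 t=7 v=5: → [6,8); WM=6; [4,6) fires=28
i=8 t=7 v=6: → [6,8); WM=6
i=9 t=9 v=2: → [8,10); WM=8; [6,8) fires=16
i=10 t=9 v=9: → [8,10); WM=8
i=11 t=12 v=2: → [12,14); WM=11; [8,10) fires=11
i=12 t=10 v=1: → [10,12); WM=11
i=13 t=6 v=5: DROP (t<11-2); WM=11
i=14 t=15 v=8: → [14,16); WM=14; [10,12) fires=1 [12,14) fires=2
i=15 t=12 v=5: → [12,14); WM=14
i=16 t=17 v=7: → [16,18); WM=16; [14,16) fires=8
i=17 t=20 v=7: → [20,22); WM=19; [16,18) fires=7
i=18 t=21 v=7: → [20,22); WM=20
i=19 t=21 v=2: → [20,22); WM=20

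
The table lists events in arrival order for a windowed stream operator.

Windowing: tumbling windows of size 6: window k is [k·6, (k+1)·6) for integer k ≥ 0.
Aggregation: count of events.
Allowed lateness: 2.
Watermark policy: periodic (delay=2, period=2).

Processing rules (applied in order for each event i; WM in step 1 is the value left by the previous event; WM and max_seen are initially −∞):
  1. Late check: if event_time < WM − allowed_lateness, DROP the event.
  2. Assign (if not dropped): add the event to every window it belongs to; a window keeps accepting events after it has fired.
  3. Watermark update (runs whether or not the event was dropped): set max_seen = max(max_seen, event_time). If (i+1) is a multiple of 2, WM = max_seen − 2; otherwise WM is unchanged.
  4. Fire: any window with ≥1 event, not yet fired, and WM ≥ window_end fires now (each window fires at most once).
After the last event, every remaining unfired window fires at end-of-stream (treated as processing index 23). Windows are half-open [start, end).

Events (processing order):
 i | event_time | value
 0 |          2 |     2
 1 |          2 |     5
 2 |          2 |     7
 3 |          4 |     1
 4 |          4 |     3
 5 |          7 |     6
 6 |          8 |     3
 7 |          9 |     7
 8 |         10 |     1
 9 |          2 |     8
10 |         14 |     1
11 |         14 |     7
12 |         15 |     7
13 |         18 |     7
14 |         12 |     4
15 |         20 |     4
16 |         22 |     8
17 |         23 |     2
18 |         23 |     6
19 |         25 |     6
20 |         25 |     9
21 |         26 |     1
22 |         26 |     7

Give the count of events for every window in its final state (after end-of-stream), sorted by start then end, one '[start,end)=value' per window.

i=0 t=2 v=2: → [0,6); WM=−∞
i=1 t=2 v=5: → [0,6); WM=0
i=2 t=2 v=7: → [0,6); WM=0
i=3 t=4 v=1: → [0,6); WM=2
i=4 t=4 v=3: → [0,6); WM=2
i=5 t=7 v=6: → [6,12); WM=5
i=6 t=8 v=3: → [6,12); WM=5
i=7 t=9 v=7: → [6,12); WM=7; [0,6) fires=5
i=8 t=10 v=1: → [6,12); WM=7
i=9 t=2 v=8: DROP (t<7-2); WM=8
i=10 t=14 v=1: → [12,18); WM=8
i=11 t=14 v=7: → [12,18); WM=12; [6,12) fires=4
i=12 t=15 v=7: → [12,18); WM=12
i=13 t=18 v=7: → [18,24); WM=16
i=14 t=12 v=4: DROP (t<16-2); WM=16
i=15 t=20 v=4: → [18,24); WM=18; [12,18) fires=3
i=16 t=22 v=8: → [18,24); WM=18
i=17 t=23 v=2: → [18,24); WM=21
i=18 t=23 v=6: → [18,24); WM=21
i=19 t=25 v=6: → [24,30); WM=23
i=20 t=25 v=9: → [24,30); WM=23
i=21 t=26 v=1: → [24,30); WM=24; [18,24) fires=5
i=22 t=26 v=7: → [24,30); WM=24

[0,6)=5 [6,12)=4 [12,18)=3 [18,24)=5 [24,30)=4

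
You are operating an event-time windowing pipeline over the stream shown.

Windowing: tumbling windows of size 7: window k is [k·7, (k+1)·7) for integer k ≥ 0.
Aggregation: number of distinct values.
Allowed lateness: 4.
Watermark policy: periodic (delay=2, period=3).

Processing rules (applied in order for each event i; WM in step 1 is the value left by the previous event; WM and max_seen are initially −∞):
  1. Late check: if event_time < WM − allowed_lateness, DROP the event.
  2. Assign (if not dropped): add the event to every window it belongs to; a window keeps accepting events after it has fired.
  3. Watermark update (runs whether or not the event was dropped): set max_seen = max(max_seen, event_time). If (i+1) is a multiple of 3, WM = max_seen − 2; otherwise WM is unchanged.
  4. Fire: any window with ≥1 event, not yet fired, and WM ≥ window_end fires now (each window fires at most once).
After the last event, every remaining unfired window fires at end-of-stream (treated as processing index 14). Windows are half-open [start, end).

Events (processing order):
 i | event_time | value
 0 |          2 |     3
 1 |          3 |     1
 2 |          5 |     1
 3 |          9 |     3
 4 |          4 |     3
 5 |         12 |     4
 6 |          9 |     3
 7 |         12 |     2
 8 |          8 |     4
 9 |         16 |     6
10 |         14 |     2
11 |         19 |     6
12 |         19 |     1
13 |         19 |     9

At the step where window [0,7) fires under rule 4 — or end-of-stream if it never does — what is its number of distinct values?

i=0 t=2 v=3: → [0,7); WM=−∞
i=1 t=3 v=1: → [0,7); WM=−∞
i=2 t=5 v=1: → [0,7); WM=3
i=3 t=9 v=3: → [7,14); WM=3
i=4 t=4 v=3: → [0,7); WM=3
i=5 t=12 v=4: → [7,14); WM=10; [0,7) fires=2
i=6 t=9 v=3: → [7,14); WM=10
i=7 t=12 v=2: → [7,14); WM=10
i=8 t=8 v=4: → [7,14); WM=10
i=9 t=16 v=6: → [14,21); WM=10
i=10 t=14 v=2: → [14,21); WM=10
i=11 t=19 v=6: → [14,21); WM=17; [7,14) fires=3
i=12 t=19 v=1: → [14,21); WM=17
i=13 t=19 v=9: → [14,21); WM=17

2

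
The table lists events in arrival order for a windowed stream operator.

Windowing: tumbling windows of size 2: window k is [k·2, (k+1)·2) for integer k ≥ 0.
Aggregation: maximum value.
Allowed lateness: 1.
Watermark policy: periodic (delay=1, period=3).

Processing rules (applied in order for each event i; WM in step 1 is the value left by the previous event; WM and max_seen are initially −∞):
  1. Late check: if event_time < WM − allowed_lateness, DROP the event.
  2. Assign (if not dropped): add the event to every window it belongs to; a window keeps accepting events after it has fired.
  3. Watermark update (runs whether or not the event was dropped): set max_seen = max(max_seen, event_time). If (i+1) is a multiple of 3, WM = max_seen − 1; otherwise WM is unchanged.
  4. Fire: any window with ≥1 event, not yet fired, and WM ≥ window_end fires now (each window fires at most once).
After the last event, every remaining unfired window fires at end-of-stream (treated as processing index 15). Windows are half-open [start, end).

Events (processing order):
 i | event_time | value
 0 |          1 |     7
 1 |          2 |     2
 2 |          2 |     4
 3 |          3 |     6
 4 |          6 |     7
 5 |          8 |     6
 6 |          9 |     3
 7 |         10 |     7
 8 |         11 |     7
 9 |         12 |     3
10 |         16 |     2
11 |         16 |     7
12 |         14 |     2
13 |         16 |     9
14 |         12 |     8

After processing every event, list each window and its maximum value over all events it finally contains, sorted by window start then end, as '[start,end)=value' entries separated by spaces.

i=0 t=1 v=7: → [0,2); WM=−∞
i=1 t=2 v=2: → [2,4); WM=−∞
i=2 t=2 v=4: → [2,4); WM=1
i=3 t=3 v=6: → [2,4); WM=1
i=4 t=6 v=7: → [6,8); WM=1
i=5 t=8 v=6: → [8,10); WM=7; [0,2) fires=7 [2,4) fires=6
i=6 t=9 v=3: → [8,10); WM=7
i=7 t=10 v=7: → [10,12); WM=7
i=8 t=11 v=7: → [10,12); WM=10; [6,8) fires=7 [8,10) fires=6
i=9 t=12 v=3: → [12,14); WM=10
i=10 t=16 v=2: → [16,18); WM=10
i=11 t=16 v=7: → [16,18); WM=15; [10,12) fires=7 [12,14) fires=3
i=12 t=14 v=2: → [14,16); WM=15
i=13 t=16 v=9: → [16,18); WM=15
i=14 t=12 v=8: DROP (t<15-1); WM=15

[0,2)=7 [2,4)=6 [6,8)=7 [8,10)=6 [10,12)=7 [12,14)=3 [14,16)=2 [16,18)=9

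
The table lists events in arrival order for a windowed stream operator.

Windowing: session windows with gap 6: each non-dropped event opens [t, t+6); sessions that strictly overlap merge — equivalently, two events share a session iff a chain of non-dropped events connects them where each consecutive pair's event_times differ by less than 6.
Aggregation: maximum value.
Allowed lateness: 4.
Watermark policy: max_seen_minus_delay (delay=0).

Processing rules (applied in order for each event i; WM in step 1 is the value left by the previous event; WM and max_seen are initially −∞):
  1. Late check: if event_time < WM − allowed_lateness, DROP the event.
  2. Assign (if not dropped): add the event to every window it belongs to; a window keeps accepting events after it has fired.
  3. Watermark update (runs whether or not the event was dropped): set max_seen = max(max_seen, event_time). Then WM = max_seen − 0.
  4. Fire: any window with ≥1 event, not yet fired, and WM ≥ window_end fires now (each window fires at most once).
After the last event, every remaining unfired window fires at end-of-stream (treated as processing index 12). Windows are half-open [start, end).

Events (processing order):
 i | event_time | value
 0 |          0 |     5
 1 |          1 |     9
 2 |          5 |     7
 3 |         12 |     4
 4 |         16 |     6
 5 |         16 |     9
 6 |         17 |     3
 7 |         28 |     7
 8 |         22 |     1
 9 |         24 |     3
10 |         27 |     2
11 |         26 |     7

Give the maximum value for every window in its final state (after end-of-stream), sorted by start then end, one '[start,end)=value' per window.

i=0 t=0 v=5: → [0,6); WM=0
i=1 t=1 v=9: → [0,7); WM=1
i=2 t=5 v=7: → [0,11); WM=5
i=3 t=12 v=4: → [12,18); WM=12
i=4 t=16 v=6: → [12,22); WM=16
i=5 t=16 v=9: → [12,22); WM=16
i=6 t=17 v=3: → [12,23); WM=17
i=7 t=28 v=7: → [28,34); WM=28
i=8 t=22 v=1: DROP (t<28-4); WM=28
i=9 t=24 v=3: → [24,34); WM=28
i=10 t=27 v=2: → [24,34); WM=28
i=11 t=26 v=7: → [24,34); WM=28

[0,11)=9 [12,23)=9 [24,34)=7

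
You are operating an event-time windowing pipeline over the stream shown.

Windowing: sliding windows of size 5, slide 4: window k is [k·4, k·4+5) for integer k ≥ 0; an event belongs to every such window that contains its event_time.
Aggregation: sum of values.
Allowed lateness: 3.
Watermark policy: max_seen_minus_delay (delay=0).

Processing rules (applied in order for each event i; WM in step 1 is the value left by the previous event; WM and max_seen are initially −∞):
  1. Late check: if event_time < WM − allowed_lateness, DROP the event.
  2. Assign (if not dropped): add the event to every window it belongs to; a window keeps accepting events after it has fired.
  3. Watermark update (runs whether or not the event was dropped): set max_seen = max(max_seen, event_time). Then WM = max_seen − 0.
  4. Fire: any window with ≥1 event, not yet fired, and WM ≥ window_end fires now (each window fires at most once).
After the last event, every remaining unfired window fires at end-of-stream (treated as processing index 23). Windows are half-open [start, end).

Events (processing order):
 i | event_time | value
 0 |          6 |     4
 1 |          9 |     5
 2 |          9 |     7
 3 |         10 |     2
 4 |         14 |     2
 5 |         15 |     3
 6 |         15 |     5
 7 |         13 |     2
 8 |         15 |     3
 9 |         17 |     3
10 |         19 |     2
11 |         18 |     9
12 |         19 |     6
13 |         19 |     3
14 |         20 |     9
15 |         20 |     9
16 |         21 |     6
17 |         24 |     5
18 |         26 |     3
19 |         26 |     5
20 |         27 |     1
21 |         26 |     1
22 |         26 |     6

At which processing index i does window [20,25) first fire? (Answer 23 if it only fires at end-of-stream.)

i=0 t=6 v=4: → [4,9); WM=6
i=1 t=9 v=5: → [8,13); WM=9; [4,9) fires=4
i=2 t=9 v=7: → [8,13); WM=9
i=3 t=10 v=2: → [8,13); WM=10
i=4 t=14 v=2: → [12,17); WM=14; [8,13) fires=14
i=5 t=15 v=3: → [12,17); WM=15
i=6 t=15 v=5: → [12,17); WM=15
i=7 t=13 v=2: → [12,17); WM=15
i=8 t=15 v=3: → [12,17); WM=15
i=9 t=17 v=3: → [16,21); WM=17; [12,17) fires=15
i=10 t=19 v=2: → [16,21); WM=19
i=11 t=18 v=9: → [16,21); WM=19
i=12 t=19 v=6: → [16,21); WM=19
i=13 t=19 v=3: → [16,21); WM=19
i=14 t=20 v=9: → [20,25),[16,21); WM=20
i=15 t=20 v=9: → [20,25),[16,21); WM=20
i=16 t=21 v=6: → [20,25); WM=21; [16,21) fires=41
i=17 t=24 v=5: → [24,29),[20,25); WM=24
i=18 t=26 v=3: → [24,29); WM=26; [20,25) fires=29
i=19 t=26 v=5: → [24,29); WM=26
i=20 t=27 v=1: → [24,29); WM=27
i=21 t=26 v=1: → [24,29); WM=27
i=22 t=26 v=6: → [24,29); WM=27

18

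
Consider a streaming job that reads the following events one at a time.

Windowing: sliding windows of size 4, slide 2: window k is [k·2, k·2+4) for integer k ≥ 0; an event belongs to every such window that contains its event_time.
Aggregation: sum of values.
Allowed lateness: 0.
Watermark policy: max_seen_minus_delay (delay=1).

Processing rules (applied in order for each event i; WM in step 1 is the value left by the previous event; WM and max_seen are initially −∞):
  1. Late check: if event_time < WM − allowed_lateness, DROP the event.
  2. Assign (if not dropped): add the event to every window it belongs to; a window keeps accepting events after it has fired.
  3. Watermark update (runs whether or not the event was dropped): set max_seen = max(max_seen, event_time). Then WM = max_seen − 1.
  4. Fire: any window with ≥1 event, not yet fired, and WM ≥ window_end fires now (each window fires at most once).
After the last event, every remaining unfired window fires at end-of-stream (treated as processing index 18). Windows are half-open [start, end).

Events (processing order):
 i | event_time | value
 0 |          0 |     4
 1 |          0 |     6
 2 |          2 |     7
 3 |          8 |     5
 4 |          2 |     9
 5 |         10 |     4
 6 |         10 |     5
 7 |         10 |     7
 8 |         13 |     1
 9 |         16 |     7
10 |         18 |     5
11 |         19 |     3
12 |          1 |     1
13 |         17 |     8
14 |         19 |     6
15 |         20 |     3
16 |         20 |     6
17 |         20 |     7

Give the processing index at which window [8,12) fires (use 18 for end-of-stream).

i=0 t=0 v=4: → [0,4); WM=-1
i=1 t=0 v=6: → [0,4); WM=-1
i=2 t=2 v=7: → [2,6),[0,4); WM=1
i=3 t=8 v=5: → [8,12),[6,10); WM=7; [0,4) fires=17 [2,6) fires=7
i=4 t=2 v=9: DROP (t<7-0); WM=7
i=5 t=10 v=4: → [10,14),[8,12); WM=9
i=6 t=10 v=5: → [10,14),[8,12); WM=9
i=7 t=10 v=7: → [10,14),[8,12); WM=9
i=8 t=13 v=1: → [12,16),[10,14); WM=12; [6,10) fires=5 [8,12) fires=21
i=9 t=16 v=7: → [16,20),[14,18); WM=15; [10,14) fires=17
i=10 t=18 v=5: → [18,22),[16,20); WM=17; [12,16) fires=1
i=11 t=19 v=3: → [18,22),[16,20); WM=18; [14,18) fires=7
i=12 t=1 v=1: DROP (t<18-0); WM=18
i=13 t=17 v=8: DROP (t<18-0); WM=18
i=14 t=19 v=6: → [18,22),[16,20); WM=18
i=15 t=20 v=3: → [20,24),[18,22); WM=19
i=16 t=20 v=6: → [20,24),[18,22); WM=19
i=17 t=20 v=7: → [20,24),[18,22); WM=19

8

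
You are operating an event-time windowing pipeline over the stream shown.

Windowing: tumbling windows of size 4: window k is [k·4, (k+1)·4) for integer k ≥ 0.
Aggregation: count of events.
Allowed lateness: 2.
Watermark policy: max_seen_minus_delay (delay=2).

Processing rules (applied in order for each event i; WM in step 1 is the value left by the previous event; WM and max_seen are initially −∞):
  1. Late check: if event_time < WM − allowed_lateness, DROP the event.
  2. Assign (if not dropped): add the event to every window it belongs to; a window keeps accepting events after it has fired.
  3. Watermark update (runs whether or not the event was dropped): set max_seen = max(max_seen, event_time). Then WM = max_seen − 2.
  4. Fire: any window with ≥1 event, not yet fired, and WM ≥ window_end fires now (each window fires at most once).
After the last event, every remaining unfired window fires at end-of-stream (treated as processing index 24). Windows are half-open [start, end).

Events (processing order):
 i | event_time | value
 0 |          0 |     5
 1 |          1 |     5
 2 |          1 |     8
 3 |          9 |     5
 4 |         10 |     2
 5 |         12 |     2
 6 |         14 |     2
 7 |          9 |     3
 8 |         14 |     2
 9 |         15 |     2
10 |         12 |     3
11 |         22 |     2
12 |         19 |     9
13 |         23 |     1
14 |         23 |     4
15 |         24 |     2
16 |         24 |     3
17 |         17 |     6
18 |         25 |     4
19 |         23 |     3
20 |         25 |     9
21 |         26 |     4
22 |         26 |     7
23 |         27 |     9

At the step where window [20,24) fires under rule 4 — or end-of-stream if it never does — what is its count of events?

4

i=0 t=0 v=5: → [0,4); WM=-2
i=1 t=1 v=5: → [0,4); WM=-1
i=2 t=1 v=8: → [0,4); WM=-1
i=3 t=9 v=5: → [8,12); WM=7; [0,4) fires=3
i=4 t=10 v=2: → [8,12); WM=8
i=5 t=12 v=2: → [12,16); WM=10
i=6 t=14 v=2: → [12,16); WM=12; [8,12) fires=2
i=7 t=9 v=3: DROP (t<12-2); WM=12
i=8 t=14 v=2: → [12,16); WM=12
i=9 t=15 v=2: → [12,16); WM=13
i=10 t=12 v=3: → [12,16); WM=13
i=11 t=22 v=2: → [20,24); WM=20; [12,16) fires=5
i=12 t=19 v=9: → [16,20); WM=20; [16,20) fires=1
i=13 t=23 v=1: → [20,24); WM=21
i=14 t=23 v=4: → [20,24); WM=21
i=15 t=24 v=2: → [24,28); WM=22
i=16 t=24 v=3: → [24,28); WM=22
i=17 t=17 v=6: DROP (t<22-2); WM=22
i=18 t=25 v=4: → [24,28); WM=23
i=19 t=23 v=3: → [20,24); WM=23
i=20 t=25 v=9: → [24,28); WM=23
i=21 t=26 v=4: → [24,28); WM=24; [20,24) fires=4
i=22 t=26 v=7: → [24,28); WM=24
i=23 t=27 v=9: → [24,28); WM=25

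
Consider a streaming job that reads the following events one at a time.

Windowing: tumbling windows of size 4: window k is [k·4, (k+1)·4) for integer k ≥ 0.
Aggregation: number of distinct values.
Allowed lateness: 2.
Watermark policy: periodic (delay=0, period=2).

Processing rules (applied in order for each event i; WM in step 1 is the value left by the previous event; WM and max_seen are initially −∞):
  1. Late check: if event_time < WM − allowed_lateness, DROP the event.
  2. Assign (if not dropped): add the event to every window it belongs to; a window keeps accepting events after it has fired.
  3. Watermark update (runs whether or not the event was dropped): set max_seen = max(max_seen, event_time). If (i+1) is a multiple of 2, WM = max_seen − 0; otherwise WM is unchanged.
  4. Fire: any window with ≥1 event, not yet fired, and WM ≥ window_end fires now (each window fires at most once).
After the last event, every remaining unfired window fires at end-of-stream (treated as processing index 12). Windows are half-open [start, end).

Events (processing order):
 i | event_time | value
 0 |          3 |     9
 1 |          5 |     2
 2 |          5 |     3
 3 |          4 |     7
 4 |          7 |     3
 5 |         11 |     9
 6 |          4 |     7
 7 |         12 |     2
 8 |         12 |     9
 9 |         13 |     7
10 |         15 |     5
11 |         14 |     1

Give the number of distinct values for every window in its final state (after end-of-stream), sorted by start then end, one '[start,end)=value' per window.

[0,4)=1 [4,8)=3 [8,12)=1 [12,16)=5

i=0 t=3 v=9: → [0,4); WM=−∞
i=1 t=5 v=2: → [4,8); WM=5; [0,4) fires=1
i=2 t=5 v=3: → [4,8); WM=5
i=3 t=4 v=7: → [4,8); WM=5
i=4 t=7 v=3: → [4,8); WM=5
i=5 t=11 v=9: → [8,12); WM=11; [4,8) fires=3
i=6 t=4 v=7: DROP (t<11-2); WM=11
i=7 t=12 v=2: → [12,16); WM=12; [8,12) fires=1
i=8 t=12 v=9: → [12,16); WM=12
i=9 t=13 v=7: → [12,16); WM=13
i=10 t=15 v=5: → [12,16); WM=13
i=11 t=14 v=1: → [12,16); WM=15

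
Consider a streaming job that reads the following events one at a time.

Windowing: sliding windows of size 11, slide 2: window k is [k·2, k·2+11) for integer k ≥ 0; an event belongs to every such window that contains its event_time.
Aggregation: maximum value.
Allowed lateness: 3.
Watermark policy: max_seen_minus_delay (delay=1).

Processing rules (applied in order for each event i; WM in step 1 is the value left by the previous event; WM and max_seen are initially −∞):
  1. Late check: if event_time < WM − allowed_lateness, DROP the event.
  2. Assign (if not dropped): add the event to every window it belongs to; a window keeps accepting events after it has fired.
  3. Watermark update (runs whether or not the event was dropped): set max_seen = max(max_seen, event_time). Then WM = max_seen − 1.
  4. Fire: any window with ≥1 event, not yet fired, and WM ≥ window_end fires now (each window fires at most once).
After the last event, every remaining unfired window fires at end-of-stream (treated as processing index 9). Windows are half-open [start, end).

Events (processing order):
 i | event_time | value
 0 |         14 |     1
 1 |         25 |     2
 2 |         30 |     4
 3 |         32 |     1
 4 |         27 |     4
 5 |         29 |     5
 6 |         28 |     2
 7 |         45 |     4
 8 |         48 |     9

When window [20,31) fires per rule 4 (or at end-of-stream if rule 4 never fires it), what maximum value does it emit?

4

i=0 t=14 v=1: → [14,25),[12,23),[10,21),[8,19),[6,17),[4,15); WM=13
i=1 t=25 v=2: → [24,35),[22,33),[20,31),[18,29),[16,27); WM=24; [4,15) fires=1 [6,17) fires=1 [8,19) fires=1 [10,21) fires=1 [12,23) fires=1
i=2 t=30 v=4: → [30,41),[28,39),[26,37),[24,35),[22,33),[20,31); WM=29; [14,25) fires=1 [16,27) fires=2 [18,29) fires=2
i=3 t=32 v=1: → [32,43),[30,41),[28,39),[26,37),[24,35),[22,33); WM=31; [20,31) fires=4
i=4 t=27 v=4: DROP (t<31-3); WM=31
i=5 t=29 v=5: → [28,39),[26,37),[24,35),[22,33),[20,31); WM=31
i=6 t=28 v=2: → [28,39),[26,37),[24,35),[22,33),[20,31),[18,29); WM=31
i=7 t=45 v=4: → [44,55),[42,53),[40,51),[38,49),[36,47); WM=44; [22,33) fires=5 [24,35) fires=5 [26,37) fires=5 [28,39) fires=5 [30,41) fires=4 [32,43) fires=1
i=8 t=48 v=9: → [48,59),[46,57),[44,55),[42,53),[40,51),[38,49); WM=47; [36,47) fires=4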